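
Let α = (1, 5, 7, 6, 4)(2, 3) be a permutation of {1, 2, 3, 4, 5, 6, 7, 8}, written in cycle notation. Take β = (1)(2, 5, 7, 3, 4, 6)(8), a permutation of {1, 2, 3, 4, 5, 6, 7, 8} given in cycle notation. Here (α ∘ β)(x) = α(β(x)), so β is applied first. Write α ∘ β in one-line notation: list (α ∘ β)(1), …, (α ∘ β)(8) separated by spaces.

5 7 1 4 6 3 2 8

(α ∘ β)(x) = α(β(x)). Computing each image: α(β(1)) = α(1) = 5, α(β(2)) = α(5) = 7, α(β(3)) = α(4) = 1, α(β(4)) = α(6) = 4, α(β(5)) = α(7) = 6, α(β(6)) = α(2) = 3, α(β(7)) = α(3) = 2, α(β(8)) = α(8) = 8.
Hence α ∘ β = [5 7 1 4 6 3 2 8].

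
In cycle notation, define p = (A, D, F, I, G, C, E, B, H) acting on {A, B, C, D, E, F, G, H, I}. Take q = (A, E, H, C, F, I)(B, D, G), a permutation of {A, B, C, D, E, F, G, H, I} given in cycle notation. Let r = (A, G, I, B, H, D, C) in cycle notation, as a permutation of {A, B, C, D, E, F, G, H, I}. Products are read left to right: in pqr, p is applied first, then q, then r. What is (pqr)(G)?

F

Chase G: p(G) = C; q(C) = F; r(F) = F. Hence (pqr)(G) = F.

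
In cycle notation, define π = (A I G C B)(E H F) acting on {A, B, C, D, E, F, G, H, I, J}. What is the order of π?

The disjoint cycles have lengths 5, 3, 1, 1.
The order is lcm(5, 3) = 15.

15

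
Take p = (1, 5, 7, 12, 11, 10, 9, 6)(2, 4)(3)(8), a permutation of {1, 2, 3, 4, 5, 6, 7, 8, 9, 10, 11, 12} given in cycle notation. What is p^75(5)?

11

5 lies in the 8-cycle (1, 5, 7, 12, 11, 10, 9, 6).
Since the cycle has length 8, p^75 acts on it the same as p^3 (75 mod 8 = 3).
Advancing 3 steps from 5: 5 → 7 → 12 → 11.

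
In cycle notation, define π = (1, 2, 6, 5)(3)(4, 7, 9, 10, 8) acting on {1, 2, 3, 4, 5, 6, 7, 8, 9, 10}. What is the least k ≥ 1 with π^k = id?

20

The disjoint cycles have lengths 5, 4, 1.
Since disjoint cycles commute, ord(π) = lcm(5, 4) = 20.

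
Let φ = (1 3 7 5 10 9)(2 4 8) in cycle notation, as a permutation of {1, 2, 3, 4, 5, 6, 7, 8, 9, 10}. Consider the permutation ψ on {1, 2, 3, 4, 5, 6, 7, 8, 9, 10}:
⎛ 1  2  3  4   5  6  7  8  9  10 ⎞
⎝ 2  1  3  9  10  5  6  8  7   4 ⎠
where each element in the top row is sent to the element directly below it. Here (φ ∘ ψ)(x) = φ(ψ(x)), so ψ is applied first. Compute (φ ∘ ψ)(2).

(φ ∘ ψ)(2) = φ(ψ(2)). ψ(2) = 1, then φ(1) = 3. So (φ ∘ ψ)(2) = 3.

3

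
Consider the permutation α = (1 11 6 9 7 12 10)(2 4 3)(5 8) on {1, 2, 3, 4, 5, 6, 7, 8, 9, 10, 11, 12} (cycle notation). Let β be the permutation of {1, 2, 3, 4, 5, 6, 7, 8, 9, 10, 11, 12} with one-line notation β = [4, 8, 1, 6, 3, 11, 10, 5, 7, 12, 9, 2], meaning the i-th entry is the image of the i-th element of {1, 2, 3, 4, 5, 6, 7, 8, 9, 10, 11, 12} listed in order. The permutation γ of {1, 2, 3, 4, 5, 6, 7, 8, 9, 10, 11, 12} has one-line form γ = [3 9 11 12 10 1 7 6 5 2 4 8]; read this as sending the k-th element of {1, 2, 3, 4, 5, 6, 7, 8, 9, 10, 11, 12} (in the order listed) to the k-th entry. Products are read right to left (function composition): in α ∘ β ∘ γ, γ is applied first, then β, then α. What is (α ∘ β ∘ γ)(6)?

3

Apply the permutations in order: γ(6) = 1, then β(1) = 4, then α(4) = 3. So (α ∘ β ∘ γ)(6) = 3.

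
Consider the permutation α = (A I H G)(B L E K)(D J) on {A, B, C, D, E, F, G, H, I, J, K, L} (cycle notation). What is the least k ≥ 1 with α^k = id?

The cycle type of α is (4, 4, 2, 1, 1).
The order is lcm(4, 4, 2) = 4.

4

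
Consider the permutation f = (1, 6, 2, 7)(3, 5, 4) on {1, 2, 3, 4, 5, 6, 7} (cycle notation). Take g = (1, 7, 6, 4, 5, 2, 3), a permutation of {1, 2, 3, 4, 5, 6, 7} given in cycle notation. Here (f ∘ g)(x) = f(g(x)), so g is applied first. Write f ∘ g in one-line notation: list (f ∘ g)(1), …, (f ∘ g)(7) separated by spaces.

(f ∘ g)(x) = f(g(x)). Computing each image: f(g(1)) = f(7) = 1, f(g(2)) = f(3) = 5, f(g(3)) = f(1) = 6, f(g(4)) = f(5) = 4, f(g(5)) = f(2) = 7, f(g(6)) = f(4) = 3, f(g(7)) = f(6) = 2.
Hence f ∘ g = [1 5 6 4 7 3 2].

1 5 6 4 7 3 2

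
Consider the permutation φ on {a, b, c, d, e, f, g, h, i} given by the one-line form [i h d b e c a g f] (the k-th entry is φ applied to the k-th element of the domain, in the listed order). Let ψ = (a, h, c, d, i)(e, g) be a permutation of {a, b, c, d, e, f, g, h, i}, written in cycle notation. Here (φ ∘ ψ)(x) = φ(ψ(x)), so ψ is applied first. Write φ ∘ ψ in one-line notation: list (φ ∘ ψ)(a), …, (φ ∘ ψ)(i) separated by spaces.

Chase each element through ψ then φ: a → h → g; b → b → h; c → d → b; d → i → f; e → g → a; f → f → c; g → e → e; h → c → d; i → a → i.
So φ ∘ ψ in one-line form is g h b f a c e d i.

g h b f a c e d i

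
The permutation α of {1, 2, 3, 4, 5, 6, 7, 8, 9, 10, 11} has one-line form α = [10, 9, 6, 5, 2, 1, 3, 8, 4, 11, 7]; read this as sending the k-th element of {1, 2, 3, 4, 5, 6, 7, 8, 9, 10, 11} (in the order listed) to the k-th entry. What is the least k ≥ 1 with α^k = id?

Writing α as disjoint cycles, the cycle lengths are 6, 4, 1.
Since disjoint cycles commute, ord(α) = lcm(6, 4) = 12.

12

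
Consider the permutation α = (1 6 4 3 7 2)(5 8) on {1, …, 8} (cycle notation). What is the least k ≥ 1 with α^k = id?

6

The disjoint cycles have lengths 6, 2.
The order is lcm(6, 2) = 6.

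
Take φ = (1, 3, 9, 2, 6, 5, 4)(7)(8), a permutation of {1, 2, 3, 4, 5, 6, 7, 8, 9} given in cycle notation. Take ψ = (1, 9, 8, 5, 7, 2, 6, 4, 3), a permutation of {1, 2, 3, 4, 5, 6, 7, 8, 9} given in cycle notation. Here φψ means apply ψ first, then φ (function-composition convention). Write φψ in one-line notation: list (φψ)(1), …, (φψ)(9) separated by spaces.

2 5 3 9 7 1 6 4 8

(φψ)(x) = φ(ψ(x)). Computing each image: φ(ψ(1)) = φ(9) = 2, φ(ψ(2)) = φ(6) = 5, φ(ψ(3)) = φ(1) = 3, φ(ψ(4)) = φ(3) = 9, φ(ψ(5)) = φ(7) = 7, φ(ψ(6)) = φ(4) = 1, φ(ψ(7)) = φ(2) = 6, φ(ψ(8)) = φ(5) = 4, φ(ψ(9)) = φ(8) = 8.
Hence φψ = [2 5 3 9 7 1 6 4 8].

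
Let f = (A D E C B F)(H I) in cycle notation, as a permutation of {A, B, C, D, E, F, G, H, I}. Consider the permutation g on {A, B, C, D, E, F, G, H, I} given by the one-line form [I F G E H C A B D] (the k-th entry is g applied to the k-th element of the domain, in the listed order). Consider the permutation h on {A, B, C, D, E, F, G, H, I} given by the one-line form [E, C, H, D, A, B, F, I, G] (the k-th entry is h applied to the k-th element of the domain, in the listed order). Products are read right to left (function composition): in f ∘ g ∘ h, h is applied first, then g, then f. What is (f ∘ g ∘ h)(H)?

E

(f ∘ g ∘ h)(H) = f(g(h(H))). h(H) = I, then g(I) = D, then f(D) = E, so the result is E.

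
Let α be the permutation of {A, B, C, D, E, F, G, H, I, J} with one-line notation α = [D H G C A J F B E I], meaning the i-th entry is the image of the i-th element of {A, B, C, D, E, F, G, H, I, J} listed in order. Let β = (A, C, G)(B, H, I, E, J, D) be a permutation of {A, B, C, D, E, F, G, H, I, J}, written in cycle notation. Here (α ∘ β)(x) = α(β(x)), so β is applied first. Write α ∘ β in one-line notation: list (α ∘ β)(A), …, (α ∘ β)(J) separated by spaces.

Chase each element through β then α: A → C → G; B → H → B; C → G → F; D → B → H; E → J → I; F → F → J; G → A → D; H → I → E; I → E → A; J → D → C.
So α ∘ β in one-line form is G B F H I J D E A C.

G B F H I J D E A C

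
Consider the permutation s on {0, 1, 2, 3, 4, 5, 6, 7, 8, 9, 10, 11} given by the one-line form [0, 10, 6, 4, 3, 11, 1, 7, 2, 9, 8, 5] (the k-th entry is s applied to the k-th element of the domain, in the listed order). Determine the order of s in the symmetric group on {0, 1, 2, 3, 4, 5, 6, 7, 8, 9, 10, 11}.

The disjoint-cycle form of s has cycle lengths 5, 2, 2, 1, 1, 1.
Since disjoint cycles commute, ord(s) = lcm(5, 2, 2) = 10.

10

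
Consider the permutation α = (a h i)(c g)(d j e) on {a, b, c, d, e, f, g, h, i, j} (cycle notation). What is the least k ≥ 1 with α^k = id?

6

The cycle type of α is (3, 3, 2, 1, 1).
Since disjoint cycles commute, ord(α) = lcm(3, 3, 2) = 6.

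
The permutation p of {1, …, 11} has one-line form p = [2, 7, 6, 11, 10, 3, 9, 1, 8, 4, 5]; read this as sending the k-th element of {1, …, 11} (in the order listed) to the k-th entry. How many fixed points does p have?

No element satisfies p(x) = x, so there are 0 fixed points.

0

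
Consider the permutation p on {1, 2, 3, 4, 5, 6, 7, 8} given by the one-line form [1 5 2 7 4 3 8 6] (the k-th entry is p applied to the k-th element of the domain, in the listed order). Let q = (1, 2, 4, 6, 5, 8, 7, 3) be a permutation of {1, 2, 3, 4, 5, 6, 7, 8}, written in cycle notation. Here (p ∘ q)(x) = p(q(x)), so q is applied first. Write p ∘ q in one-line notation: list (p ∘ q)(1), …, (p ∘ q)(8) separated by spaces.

5 7 1 3 6 4 2 8

(p ∘ q)(x) = p(q(x)). Computing each image: p(q(1)) = p(2) = 5, p(q(2)) = p(4) = 7, p(q(3)) = p(1) = 1, p(q(4)) = p(6) = 3, p(q(5)) = p(8) = 6, p(q(6)) = p(5) = 4, p(q(7)) = p(3) = 2, p(q(8)) = p(7) = 8.
Hence p ∘ q = [5 7 1 3 6 4 2 8].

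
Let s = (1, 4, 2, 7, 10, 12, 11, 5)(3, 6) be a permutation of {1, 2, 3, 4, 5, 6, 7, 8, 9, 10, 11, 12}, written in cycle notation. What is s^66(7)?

7 lies in the 8-cycle (1, 4, 2, 7, 10, 12, 11, 5).
On an 8-cycle, s^8 is the identity, so s^66 = s^2 there (66 ≡ 2 mod 8).
Stepping 2 places around the cycle: 7 → 10 → 12.

12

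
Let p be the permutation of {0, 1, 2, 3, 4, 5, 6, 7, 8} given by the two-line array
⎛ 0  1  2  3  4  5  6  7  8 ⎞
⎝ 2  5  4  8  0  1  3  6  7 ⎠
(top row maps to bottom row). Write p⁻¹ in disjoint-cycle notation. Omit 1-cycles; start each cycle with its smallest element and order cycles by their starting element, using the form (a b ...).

(0 4 2)(1 5)(3 6 7 8)

First write p in disjoint cycles: (0 2 4)(1 5)(3 8 7 6).
Reversing each cycle (and rotating so the smallest element leads) gives p⁻¹ = (0 4 2)(1 5)(3 6 7 8).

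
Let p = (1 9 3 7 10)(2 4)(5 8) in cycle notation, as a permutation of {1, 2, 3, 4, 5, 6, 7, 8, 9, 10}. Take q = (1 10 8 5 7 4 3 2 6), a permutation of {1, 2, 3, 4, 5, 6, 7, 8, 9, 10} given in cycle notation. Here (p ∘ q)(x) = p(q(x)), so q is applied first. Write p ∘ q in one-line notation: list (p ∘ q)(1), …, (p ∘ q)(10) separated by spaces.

1 6 4 7 10 9 2 8 3 5

(p ∘ q)(x) = p(q(x)). Computing each image: p(q(1)) = p(10) = 1, p(q(2)) = p(6) = 6, p(q(3)) = p(2) = 4, p(q(4)) = p(3) = 7, p(q(5)) = p(7) = 10, p(q(6)) = p(1) = 9, p(q(7)) = p(4) = 2, p(q(8)) = p(5) = 8, p(q(9)) = p(9) = 3, p(q(10)) = p(8) = 5.
Hence p ∘ q = [1 6 4 7 10 9 2 8 3 5].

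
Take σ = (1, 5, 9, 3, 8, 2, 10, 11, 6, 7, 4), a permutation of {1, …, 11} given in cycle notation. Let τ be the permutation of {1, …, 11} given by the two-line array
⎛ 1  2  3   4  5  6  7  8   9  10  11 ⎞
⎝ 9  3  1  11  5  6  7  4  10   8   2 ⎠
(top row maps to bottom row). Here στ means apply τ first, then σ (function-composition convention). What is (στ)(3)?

5

First apply τ: τ(3) = 1, then σ(1) = 5. Thus (στ)(3) = 5.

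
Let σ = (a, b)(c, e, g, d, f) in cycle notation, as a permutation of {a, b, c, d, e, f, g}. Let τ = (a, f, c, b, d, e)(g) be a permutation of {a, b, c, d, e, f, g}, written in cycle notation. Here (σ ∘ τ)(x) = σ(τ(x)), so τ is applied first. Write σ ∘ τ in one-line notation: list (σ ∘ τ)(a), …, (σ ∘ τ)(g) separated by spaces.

c f a g b e d

(σ ∘ τ)(x) = σ(τ(x)). Computing each image: σ(τ(a)) = σ(f) = c, σ(τ(b)) = σ(d) = f, σ(τ(c)) = σ(b) = a, σ(τ(d)) = σ(e) = g, σ(τ(e)) = σ(a) = b, σ(τ(f)) = σ(c) = e, σ(τ(g)) = σ(g) = d.
Hence σ ∘ τ = [c f a g b e d].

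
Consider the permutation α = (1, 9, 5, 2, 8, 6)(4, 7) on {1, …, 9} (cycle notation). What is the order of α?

The disjoint cycles have lengths 6, 2, 1.
The order of α is the least common multiple of its cycle lengths: lcm(6, 2) = 6.

6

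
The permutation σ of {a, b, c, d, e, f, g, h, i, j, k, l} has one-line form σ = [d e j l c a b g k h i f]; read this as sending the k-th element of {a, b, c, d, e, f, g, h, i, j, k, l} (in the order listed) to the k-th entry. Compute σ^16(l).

l

Tracing l → f → … returns to l after 4 steps, so l lies in a 4-cycle (a, d, l, f).
Powers repeat with period 4 on this cycle, and 16 mod 4 = 0, so σ^16(l) = σ^0(l).
So σ^16(l) = l.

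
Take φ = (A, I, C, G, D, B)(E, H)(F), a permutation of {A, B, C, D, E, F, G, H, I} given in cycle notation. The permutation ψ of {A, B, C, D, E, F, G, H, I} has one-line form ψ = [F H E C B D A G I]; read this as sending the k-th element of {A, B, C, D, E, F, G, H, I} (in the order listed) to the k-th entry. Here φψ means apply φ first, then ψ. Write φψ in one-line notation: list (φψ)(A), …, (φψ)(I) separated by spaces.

(φψ)(x) = ψ(φ(x)). Computing each image: ψ(φ(A)) = ψ(I) = I, ψ(φ(B)) = ψ(A) = F, ψ(φ(C)) = ψ(G) = A, ψ(φ(D)) = ψ(B) = H, ψ(φ(E)) = ψ(H) = G, ψ(φ(F)) = ψ(F) = D, ψ(φ(G)) = ψ(D) = C, ψ(φ(H)) = ψ(E) = B, ψ(φ(I)) = ψ(C) = E.
Hence φψ = [I F A H G D C B E].

I F A H G D C B E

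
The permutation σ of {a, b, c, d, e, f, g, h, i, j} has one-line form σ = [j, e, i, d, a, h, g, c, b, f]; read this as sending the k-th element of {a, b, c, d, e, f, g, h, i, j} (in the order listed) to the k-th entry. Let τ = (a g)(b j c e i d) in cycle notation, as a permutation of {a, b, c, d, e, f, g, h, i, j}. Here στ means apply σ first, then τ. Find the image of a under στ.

σ(a) = j, then τ(j) = c; composing gives (στ)(a) = c.

c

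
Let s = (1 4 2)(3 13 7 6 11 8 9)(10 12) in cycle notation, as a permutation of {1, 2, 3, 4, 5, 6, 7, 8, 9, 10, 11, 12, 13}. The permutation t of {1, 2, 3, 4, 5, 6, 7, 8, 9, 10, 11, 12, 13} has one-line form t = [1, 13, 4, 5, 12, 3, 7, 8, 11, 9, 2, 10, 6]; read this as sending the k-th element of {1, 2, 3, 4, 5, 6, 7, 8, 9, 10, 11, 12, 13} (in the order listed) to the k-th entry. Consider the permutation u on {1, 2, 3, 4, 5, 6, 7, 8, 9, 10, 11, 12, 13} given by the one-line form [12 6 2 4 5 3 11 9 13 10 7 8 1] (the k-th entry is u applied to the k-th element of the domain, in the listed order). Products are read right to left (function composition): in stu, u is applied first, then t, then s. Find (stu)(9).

Apply the permutations in order: u(9) = 13, then t(13) = 6, then s(6) = 11. So (stu)(9) = 11.

11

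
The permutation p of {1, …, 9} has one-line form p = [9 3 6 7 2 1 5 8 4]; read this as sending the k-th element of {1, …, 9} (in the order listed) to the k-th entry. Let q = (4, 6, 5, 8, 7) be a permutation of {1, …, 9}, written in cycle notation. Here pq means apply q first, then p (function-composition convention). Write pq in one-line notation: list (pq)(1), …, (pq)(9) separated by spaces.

9 3 6 1 8 2 7 5 4

(pq)(x) = p(q(x)). Computing each image: p(q(1)) = p(1) = 9, p(q(2)) = p(2) = 3, p(q(3)) = p(3) = 6, p(q(4)) = p(6) = 1, p(q(5)) = p(8) = 8, p(q(6)) = p(5) = 2, p(q(7)) = p(4) = 7, p(q(8)) = p(7) = 5, p(q(9)) = p(9) = 4.
Hence pq = [9 3 6 1 8 2 7 5 4].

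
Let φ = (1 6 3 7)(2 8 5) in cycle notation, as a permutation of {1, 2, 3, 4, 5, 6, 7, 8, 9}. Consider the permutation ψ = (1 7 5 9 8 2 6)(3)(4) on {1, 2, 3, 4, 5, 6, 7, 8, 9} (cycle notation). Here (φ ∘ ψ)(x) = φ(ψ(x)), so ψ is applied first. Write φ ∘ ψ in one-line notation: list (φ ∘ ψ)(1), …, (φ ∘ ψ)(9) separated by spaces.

(φ ∘ ψ)(x) = φ(ψ(x)). Computing each image: φ(ψ(1)) = φ(7) = 1, φ(ψ(2)) = φ(6) = 3, φ(ψ(3)) = φ(3) = 7, φ(ψ(4)) = φ(4) = 4, φ(ψ(5)) = φ(9) = 9, φ(ψ(6)) = φ(1) = 6, φ(ψ(7)) = φ(5) = 2, φ(ψ(8)) = φ(2) = 8, φ(ψ(9)) = φ(8) = 5.
Hence φ ∘ ψ = [1 3 7 4 9 6 2 8 5].

1 3 7 4 9 6 2 8 5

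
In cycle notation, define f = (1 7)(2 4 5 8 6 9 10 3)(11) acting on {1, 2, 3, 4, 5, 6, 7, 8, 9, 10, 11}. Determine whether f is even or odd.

even

The cycle lengths are 8, 2, 1.
A cycle of length ℓ contributes ℓ−1 transpositions, so f is a product of 7 + 1 = 8 transpositions — even.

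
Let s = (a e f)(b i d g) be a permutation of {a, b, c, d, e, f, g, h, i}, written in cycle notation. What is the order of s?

12

The disjoint cycles have lengths 4, 3, 1, 1.
Since disjoint cycles commute, ord(s) = lcm(4, 3) = 12.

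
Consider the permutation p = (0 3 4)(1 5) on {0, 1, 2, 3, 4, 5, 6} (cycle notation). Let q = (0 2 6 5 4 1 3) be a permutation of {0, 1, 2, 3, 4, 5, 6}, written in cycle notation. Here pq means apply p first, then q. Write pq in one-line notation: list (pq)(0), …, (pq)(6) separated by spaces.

(pq)(x) = q(p(x)). Computing each image: q(p(0)) = q(3) = 0, q(p(1)) = q(5) = 4, q(p(2)) = q(2) = 6, q(p(3)) = q(4) = 1, q(p(4)) = q(0) = 2, q(p(5)) = q(1) = 3, q(p(6)) = q(6) = 5.
Hence pq = [0 4 6 1 2 3 5].

0 4 6 1 2 3 5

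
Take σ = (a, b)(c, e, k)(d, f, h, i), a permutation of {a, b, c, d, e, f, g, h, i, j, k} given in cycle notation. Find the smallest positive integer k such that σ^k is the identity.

12

The disjoint cycles have lengths 4, 3, 2, 1, 1.
The order is lcm(4, 3, 2) = 12.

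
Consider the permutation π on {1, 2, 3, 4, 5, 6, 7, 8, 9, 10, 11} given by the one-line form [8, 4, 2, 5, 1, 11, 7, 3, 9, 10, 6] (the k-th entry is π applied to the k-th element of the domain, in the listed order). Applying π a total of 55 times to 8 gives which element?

3

Tracing 8 → 3 → … returns to 8 after 6 steps, so 8 lies in a 6-cycle (1 8 3 2 4 5).
On a 6-cycle, π^6 is the identity, so π^55 = π^1 there (55 ≡ 1 mod 6).
Stepping 1 place around the cycle: 8 → 3.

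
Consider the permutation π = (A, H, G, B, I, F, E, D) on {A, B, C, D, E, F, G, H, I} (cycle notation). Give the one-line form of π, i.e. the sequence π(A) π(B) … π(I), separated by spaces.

H I C A D E B G F

Image by image: A↦H, B↦I, C↦C, D↦A, E↦D, F↦E, G↦B, H↦G, I↦F.
Listing these in domain order gives H I C A D E B G F.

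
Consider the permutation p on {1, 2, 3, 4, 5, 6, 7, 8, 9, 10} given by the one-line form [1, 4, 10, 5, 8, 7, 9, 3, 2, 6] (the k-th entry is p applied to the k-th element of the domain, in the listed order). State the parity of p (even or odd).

In disjoint-cycle form the cycle lengths are 9, 1.
A cycle is odd iff its length is even; p has 0 even-length cycles, so sgn(p) = (−1)^0 and p is even.

even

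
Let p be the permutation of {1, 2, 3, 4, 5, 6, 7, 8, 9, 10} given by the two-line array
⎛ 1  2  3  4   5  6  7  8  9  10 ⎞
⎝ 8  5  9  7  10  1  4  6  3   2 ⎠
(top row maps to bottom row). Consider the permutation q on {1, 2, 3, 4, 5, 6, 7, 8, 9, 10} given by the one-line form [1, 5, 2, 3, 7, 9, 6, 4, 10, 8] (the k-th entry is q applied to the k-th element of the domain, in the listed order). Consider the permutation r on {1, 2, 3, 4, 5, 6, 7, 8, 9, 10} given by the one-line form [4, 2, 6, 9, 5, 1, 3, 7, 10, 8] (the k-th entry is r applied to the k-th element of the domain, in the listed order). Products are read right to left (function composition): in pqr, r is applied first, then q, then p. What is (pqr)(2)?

Chase 2: r(2) = 2; q(2) = 5; p(5) = 10. Hence (pqr)(2) = 10.

10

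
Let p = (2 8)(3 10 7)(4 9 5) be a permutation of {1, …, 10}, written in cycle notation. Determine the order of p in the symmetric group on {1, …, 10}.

6

The disjoint cycles have lengths 3, 3, 2, 1, 1.
The order of p is the least common multiple of its cycle lengths: lcm(3, 3, 2) = 6.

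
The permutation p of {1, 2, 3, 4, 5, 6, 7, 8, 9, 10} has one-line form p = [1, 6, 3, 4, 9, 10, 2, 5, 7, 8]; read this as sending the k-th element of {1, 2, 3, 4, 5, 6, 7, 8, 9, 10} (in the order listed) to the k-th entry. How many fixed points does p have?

3

The fixed points (elements with p(x) = x) are {1, 3, 4}, so there are 3.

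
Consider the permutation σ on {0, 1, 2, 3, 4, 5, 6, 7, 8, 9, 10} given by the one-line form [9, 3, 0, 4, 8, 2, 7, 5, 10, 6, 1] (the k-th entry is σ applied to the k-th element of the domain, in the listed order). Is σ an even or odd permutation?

odd

In disjoint-cycle form the cycle lengths are 6, 5.
A cycle of length ℓ contributes ℓ−1 transpositions, so σ is a product of 5 + 4 = 9 transpositions — odd.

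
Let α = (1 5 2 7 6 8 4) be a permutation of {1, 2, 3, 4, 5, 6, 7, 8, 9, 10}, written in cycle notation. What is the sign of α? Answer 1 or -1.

The cycle lengths are 7, 1, 1, 1.
A cycle is odd iff its length is even; α has 0 even-length cycles, so sgn(α) = (−1)^0 and α is even.

1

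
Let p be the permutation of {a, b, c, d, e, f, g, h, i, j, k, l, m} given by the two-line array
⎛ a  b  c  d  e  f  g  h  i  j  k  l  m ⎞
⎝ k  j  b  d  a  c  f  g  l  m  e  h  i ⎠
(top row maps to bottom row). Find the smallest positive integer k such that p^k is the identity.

9

Writing p as disjoint cycles, the cycle lengths are 9, 3, 1.
The order is lcm(9, 3) = 9.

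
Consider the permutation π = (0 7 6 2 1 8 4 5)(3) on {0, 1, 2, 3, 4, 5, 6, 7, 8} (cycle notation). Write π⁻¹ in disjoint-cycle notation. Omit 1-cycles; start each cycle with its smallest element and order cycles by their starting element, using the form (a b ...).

Inverting a permutation written in cycle notation just reverses the order within every cycle.
Reversing each cycle of π and rotating so the smallest element leads gives (0 5 4 8 1 2 6 7).

(0 5 4 8 1 2 6 7)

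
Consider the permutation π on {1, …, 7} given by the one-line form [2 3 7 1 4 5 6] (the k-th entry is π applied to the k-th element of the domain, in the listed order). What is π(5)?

4

5 is element number 5 of the domain, and entry number 5 of the one-line form is 4, so π(5) = 4.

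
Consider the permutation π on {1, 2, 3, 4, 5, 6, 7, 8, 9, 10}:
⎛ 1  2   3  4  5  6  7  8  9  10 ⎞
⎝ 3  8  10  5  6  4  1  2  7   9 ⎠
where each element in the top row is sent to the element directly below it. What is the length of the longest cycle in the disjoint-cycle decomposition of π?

Decomposing into disjoint cycles gives (1 3 10 9 7)(2 8)(4 5 6); the longest has length 5.

5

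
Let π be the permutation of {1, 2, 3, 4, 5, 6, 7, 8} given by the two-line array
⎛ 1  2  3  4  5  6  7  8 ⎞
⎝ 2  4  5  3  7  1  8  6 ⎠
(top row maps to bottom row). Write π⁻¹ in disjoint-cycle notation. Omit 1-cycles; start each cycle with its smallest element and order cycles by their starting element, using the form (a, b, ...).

(1, 6, 8, 7, 5, 3, 4, 2)

The cycle decomposition of π is (1, 2, 4, 3, 5, 7, 8, 6).
The inverse reverses every cycle; in canonical form, π⁻¹ = (1, 6, 8, 7, 5, 3, 4, 2).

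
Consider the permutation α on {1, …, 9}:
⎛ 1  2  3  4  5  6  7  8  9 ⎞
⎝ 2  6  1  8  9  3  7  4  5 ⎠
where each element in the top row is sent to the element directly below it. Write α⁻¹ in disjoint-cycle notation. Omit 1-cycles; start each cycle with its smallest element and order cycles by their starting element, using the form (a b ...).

The cycle decomposition of α is (1 2 6 3)(4 8)(5 9).
The inverse reverses every cycle; in canonical form, α⁻¹ = (1 3 6 2)(4 8)(5 9).

(1 3 6 2)(4 8)(5 9)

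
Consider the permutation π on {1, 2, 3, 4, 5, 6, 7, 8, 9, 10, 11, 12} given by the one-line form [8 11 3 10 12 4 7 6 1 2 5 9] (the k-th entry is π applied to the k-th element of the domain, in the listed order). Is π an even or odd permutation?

odd

In disjoint-cycle form the cycle lengths are 10, 1, 1.
A cycle is odd iff its length is even; π has 1 even-length cycle, so sgn(π) = (−1)^1 and π is odd.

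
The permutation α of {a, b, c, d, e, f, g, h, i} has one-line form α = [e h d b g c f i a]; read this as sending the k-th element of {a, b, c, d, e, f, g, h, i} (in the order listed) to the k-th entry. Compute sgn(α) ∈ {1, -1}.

1

In disjoint-cycle form the cycle lengths are 9.
A cycle of length ℓ contributes ℓ−1 transpositions, so α is a product of 8 transpositions — even.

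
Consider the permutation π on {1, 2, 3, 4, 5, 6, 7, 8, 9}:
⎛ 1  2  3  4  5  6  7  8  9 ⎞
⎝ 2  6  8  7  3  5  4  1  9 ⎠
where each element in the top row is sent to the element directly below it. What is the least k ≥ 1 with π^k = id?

6

The disjoint-cycle form of π has cycle lengths 6, 2, 1.
The order is lcm(6, 2) = 6.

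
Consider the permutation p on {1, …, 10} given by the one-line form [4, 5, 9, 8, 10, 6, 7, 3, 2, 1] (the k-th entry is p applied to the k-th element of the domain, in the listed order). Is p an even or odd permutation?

odd

In disjoint-cycle form the cycle lengths are 8, 1, 1.
A cycle is odd iff its length is even; p has 1 even-length cycle, so sgn(p) = (−1)^1 and p is odd.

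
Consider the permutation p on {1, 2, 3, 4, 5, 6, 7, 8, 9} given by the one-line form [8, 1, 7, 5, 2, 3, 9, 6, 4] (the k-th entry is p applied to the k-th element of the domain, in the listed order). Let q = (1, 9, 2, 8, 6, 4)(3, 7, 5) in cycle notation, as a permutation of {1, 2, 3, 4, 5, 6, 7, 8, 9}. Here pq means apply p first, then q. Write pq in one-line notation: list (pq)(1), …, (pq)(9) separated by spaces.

6 9 5 3 8 7 2 4 1

For each element, apply p then q: 1 → 8 → 6; 2 → 1 → 9; 3 → 7 → 5; 4 → 5 → 3; 5 → 2 → 8; 6 → 3 → 7; 7 → 9 → 2; 8 → 6 → 4; 9 → 4 → 1.
Collecting the images, pq = [6 9 5 3 8 7 2 4 1].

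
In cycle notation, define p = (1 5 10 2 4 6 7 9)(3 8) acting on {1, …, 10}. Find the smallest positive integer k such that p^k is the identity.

8

The disjoint cycles have lengths 8, 2.
The order of p is the least common multiple of its cycle lengths: lcm(8, 2) = 8.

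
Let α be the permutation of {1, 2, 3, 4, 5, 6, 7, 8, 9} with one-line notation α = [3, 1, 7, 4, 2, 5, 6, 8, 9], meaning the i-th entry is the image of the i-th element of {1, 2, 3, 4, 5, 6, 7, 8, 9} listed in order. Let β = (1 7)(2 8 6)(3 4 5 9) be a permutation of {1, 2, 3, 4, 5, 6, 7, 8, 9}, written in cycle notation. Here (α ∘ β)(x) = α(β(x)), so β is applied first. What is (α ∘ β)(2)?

8

First apply β: β(2) = 8, then α(8) = 8. Thus (α ∘ β)(2) = 8.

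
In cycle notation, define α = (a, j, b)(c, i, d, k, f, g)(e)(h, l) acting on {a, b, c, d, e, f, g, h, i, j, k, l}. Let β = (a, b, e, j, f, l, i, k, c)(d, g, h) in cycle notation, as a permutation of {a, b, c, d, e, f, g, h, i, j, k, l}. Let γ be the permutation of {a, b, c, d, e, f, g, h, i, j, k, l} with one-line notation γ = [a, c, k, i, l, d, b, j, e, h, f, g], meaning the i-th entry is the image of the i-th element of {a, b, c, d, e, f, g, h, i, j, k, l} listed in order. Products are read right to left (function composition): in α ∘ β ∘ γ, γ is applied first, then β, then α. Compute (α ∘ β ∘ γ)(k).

h

Chase k: γ(k) = f; β(f) = l; α(l) = h. Hence (α ∘ β ∘ γ)(k) = h.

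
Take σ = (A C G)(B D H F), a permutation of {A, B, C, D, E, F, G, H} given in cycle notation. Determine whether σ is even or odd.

The cycle lengths are 4, 3, 1.
A cycle is odd iff its length is even; σ has 1 even-length cycle, so sgn(σ) = (−1)^1 and σ is odd.

odd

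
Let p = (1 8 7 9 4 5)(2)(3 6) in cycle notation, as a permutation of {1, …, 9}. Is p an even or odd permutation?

The cycle lengths are 6, 2, 1.
A cycle of length ℓ contributes ℓ−1 transpositions, so p is a product of 5 + 1 = 6 transpositions — even.

even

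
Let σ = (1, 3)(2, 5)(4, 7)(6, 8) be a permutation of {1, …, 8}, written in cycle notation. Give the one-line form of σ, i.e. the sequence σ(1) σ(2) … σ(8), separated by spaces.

3 5 1 7 2 8 4 6

Each element maps to the next entry in its cycle (wrapping to the front): 1→3, 2→5, 3→1, 4→7, 5→2, 6→8, 7→4, 8→6.
Listing these in domain order gives 3 5 1 7 2 8 4 6.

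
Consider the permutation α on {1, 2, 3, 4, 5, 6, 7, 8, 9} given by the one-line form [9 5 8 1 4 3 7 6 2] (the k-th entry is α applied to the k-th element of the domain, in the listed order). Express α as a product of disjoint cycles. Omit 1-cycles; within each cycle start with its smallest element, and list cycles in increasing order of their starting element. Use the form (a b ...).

(1 9 2 5 4)(3 8 6)

From 1: 1 → 9 → 2 → 5 → 4 → 1, closing the cycle (1 9 2 5 4).
Repeating from the next unused element and collecting all non-trivial cycles gives (1 9 2 5 4)(3 8 6).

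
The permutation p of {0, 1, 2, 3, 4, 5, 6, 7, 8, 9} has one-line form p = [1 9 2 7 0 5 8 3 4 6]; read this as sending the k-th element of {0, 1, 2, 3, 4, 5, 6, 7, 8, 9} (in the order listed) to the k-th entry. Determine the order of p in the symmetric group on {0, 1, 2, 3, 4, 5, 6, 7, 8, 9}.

6

The disjoint-cycle form of p has cycle lengths 6, 2, 1, 1.
Since disjoint cycles commute, ord(p) = lcm(6, 2) = 6.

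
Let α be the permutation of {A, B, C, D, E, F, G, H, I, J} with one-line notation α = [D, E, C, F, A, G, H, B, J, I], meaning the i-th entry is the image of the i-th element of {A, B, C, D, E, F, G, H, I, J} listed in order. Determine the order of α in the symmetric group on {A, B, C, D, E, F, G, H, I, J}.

14

Decomposing into disjoint cycles gives cycle lengths 7, 2, 1.
Since disjoint cycles commute, ord(α) = lcm(7, 2) = 14.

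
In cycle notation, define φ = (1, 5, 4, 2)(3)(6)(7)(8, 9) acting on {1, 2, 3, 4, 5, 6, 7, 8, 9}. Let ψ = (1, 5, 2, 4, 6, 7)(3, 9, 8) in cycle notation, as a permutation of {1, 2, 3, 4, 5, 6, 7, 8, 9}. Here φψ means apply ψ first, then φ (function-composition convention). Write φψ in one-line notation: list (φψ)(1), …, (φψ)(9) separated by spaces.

(φψ)(x) = φ(ψ(x)). Computing each image: φ(ψ(1)) = φ(5) = 4, φ(ψ(2)) = φ(4) = 2, φ(ψ(3)) = φ(9) = 8, φ(ψ(4)) = φ(6) = 6, φ(ψ(5)) = φ(2) = 1, φ(ψ(6)) = φ(7) = 7, φ(ψ(7)) = φ(1) = 5, φ(ψ(8)) = φ(3) = 3, φ(ψ(9)) = φ(8) = 9.
Hence φψ = [4 2 8 6 1 7 5 3 9].

4 2 8 6 1 7 5 3 9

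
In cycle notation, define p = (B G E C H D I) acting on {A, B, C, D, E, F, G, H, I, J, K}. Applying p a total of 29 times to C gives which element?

C lies in the 7-cycle (B G E C H D I).
Since the cycle has length 7, p^29 acts on it the same as p^1 (29 mod 7 = 1).
Stepping 1 place around the cycle: C → H.

H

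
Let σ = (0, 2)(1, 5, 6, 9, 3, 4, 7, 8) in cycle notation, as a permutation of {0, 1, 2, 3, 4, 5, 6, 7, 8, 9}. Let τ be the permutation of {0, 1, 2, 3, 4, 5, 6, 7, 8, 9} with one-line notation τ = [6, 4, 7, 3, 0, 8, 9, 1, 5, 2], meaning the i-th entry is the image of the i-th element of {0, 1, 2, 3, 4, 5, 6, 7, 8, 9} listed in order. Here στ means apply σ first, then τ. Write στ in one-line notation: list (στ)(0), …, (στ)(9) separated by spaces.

(στ)(x) = τ(σ(x)). Computing each image: τ(σ(0)) = τ(2) = 7, τ(σ(1)) = τ(5) = 8, τ(σ(2)) = τ(0) = 6, τ(σ(3)) = τ(4) = 0, τ(σ(4)) = τ(7) = 1, τ(σ(5)) = τ(6) = 9, τ(σ(6)) = τ(9) = 2, τ(σ(7)) = τ(8) = 5, τ(σ(8)) = τ(1) = 4, τ(σ(9)) = τ(3) = 3.
Hence στ = [7 8 6 0 1 9 2 5 4 3].

7 8 6 0 1 9 2 5 4 3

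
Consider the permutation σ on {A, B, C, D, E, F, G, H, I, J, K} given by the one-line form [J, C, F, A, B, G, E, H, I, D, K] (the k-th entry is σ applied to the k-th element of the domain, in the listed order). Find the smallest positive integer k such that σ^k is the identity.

15

Writing σ as disjoint cycles, the cycle lengths are 5, 3, 1, 1, 1.
The order is lcm(5, 3) = 15.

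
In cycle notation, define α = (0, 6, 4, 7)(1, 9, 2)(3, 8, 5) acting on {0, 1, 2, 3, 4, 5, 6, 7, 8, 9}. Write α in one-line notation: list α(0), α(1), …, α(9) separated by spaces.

Reading each image from the cycles: 0↦6, 1↦9, 2↦1, 3↦8, 4↦7, 5↦3, 6↦4, 7↦0, 8↦5, 9↦2.
So the one-line form is 6 9 1 8 7 3 4 0 5 2.

6 9 1 8 7 3 4 0 5 2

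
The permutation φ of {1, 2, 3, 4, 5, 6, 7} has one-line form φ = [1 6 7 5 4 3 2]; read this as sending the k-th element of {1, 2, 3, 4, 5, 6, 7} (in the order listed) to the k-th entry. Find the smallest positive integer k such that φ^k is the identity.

Decomposing into disjoint cycles gives cycle lengths 4, 2, 1.
The order is lcm(4, 2) = 4.

4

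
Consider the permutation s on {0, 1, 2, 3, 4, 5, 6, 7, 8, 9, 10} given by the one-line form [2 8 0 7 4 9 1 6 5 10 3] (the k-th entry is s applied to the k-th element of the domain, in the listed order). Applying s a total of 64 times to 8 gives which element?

8

Tracing 8 → 5 → … returns to 8 after 8 steps, so 8 lies in an 8-cycle (1 8 5 9 10 3 7 6).
On an 8-cycle, s^8 is the identity, so s^64 = s^0 there (64 ≡ 0 mod 8).
So s^64(8) = 8.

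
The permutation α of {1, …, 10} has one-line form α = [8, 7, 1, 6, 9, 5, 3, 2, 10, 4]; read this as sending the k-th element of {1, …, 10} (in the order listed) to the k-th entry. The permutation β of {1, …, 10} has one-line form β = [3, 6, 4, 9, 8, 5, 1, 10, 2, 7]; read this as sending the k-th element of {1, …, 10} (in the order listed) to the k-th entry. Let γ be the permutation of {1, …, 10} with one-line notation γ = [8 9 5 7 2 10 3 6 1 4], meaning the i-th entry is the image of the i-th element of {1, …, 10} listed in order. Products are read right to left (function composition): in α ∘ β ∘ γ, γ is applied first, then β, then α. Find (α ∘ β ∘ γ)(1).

4

Chase 1: γ(1) = 8; β(8) = 10; α(10) = 4. Hence (α ∘ β ∘ γ)(1) = 4.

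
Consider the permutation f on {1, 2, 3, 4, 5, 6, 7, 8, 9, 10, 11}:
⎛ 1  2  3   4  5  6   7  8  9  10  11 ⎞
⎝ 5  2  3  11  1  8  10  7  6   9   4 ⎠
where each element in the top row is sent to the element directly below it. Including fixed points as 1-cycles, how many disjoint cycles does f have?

5

The cycle decomposition is (1, 5)(2)(3)(4, 11)(6, 8, 7, 10, 9), which has 5 cycles (counting 1-cycles).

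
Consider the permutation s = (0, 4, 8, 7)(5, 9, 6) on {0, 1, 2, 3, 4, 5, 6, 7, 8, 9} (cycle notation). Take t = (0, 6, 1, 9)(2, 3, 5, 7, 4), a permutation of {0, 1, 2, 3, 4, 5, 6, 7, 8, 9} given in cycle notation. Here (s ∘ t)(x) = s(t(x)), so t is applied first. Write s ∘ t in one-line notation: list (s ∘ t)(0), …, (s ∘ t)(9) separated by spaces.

(s ∘ t)(x) = s(t(x)). Computing each image: s(t(0)) = s(6) = 5, s(t(1)) = s(9) = 6, s(t(2)) = s(3) = 3, s(t(3)) = s(5) = 9, s(t(4)) = s(2) = 2, s(t(5)) = s(7) = 0, s(t(6)) = s(1) = 1, s(t(7)) = s(4) = 8, s(t(8)) = s(8) = 7, s(t(9)) = s(0) = 4.
Hence s ∘ t = [5 6 3 9 2 0 1 8 7 4].

5 6 3 9 2 0 1 8 7 4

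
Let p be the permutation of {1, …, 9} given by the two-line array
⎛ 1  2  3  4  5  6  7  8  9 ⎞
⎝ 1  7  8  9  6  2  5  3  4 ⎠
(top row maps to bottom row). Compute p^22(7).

6

Tracing 7 → 5 → … returns to 7 after 4 steps, so 7 lies in a 4-cycle (2 7 5 6).
Powers repeat with period 4 on this cycle, and 22 mod 4 = 2, so p^22(7) = p^2(7).
Advancing 2 steps from 7: 7 → 5 → 6.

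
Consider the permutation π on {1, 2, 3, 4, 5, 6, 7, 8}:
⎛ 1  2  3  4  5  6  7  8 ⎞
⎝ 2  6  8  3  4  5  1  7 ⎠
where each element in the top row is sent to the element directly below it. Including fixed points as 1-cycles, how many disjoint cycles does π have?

The cycle decomposition is (1 2 6 5 4 3 8 7), which has 1 cycle (counting 1-cycles).

1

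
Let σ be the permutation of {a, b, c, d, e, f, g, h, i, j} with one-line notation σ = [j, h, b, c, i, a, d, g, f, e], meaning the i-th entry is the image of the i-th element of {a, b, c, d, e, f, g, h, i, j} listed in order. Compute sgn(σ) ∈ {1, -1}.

In disjoint-cycle form the cycle lengths are 5, 5.
A cycle of length ℓ contributes ℓ−1 transpositions, so σ is a product of 4 + 4 = 8 transpositions — even.

1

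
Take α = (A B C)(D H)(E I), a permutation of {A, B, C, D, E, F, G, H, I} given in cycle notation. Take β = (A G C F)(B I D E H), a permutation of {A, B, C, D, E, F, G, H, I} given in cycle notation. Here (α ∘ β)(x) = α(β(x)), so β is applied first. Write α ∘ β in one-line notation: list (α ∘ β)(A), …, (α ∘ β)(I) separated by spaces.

(α ∘ β)(x) = α(β(x)). Computing each image: α(β(A)) = α(G) = G, α(β(B)) = α(I) = E, α(β(C)) = α(F) = F, α(β(D)) = α(E) = I, α(β(E)) = α(H) = D, α(β(F)) = α(A) = B, α(β(G)) = α(C) = A, α(β(H)) = α(B) = C, α(β(I)) = α(D) = H.
Hence α ∘ β = [G E F I D B A C H].

G E F I D B A C H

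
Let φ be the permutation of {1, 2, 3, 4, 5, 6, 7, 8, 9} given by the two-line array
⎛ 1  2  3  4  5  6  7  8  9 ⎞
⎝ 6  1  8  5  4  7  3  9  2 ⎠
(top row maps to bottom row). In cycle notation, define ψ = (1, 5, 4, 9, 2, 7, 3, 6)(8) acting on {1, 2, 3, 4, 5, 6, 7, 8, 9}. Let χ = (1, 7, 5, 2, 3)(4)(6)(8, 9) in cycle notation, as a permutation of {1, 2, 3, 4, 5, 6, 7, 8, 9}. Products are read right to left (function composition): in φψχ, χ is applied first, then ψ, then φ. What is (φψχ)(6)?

(φψχ)(6) = φ(ψ(χ(6))). χ(6) = 6, then ψ(6) = 1, then φ(1) = 6, so the result is 6.

6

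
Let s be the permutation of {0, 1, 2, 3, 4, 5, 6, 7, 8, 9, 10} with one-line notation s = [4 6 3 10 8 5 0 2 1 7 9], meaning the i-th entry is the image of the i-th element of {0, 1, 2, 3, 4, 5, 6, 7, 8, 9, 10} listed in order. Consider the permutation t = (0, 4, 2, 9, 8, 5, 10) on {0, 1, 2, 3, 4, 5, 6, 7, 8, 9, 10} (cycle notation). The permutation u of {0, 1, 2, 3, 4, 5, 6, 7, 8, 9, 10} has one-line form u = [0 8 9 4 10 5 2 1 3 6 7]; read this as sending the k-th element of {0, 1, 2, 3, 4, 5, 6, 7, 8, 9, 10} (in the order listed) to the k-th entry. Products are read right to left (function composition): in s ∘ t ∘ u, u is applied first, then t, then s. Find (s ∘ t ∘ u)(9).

Apply the permutations in order: u(9) = 6, then t(6) = 6, then s(6) = 0. So (s ∘ t ∘ u)(9) = 0.

0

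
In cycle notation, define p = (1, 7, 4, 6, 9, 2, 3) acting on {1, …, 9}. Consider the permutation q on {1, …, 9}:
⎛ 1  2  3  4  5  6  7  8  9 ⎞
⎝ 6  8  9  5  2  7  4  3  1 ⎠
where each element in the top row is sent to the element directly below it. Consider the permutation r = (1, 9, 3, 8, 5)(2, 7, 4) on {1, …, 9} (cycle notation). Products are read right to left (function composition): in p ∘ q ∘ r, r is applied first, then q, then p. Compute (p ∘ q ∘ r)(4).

8

Apply the permutations in order: r(4) = 2, then q(2) = 8, then p(8) = 8. So (p ∘ q ∘ r)(4) = 8.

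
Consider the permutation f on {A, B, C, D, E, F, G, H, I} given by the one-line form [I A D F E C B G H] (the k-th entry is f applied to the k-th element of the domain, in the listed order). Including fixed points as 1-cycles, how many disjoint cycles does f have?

3

The cycle decomposition is (A I H G B)(C D F)(E), which has 3 cycles (counting 1-cycles).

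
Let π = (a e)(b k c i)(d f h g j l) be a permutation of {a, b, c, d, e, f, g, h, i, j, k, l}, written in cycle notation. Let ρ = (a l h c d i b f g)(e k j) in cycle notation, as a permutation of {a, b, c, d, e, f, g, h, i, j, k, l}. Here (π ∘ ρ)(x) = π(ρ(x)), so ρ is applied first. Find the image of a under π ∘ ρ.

d

(π ∘ ρ)(a) = π(ρ(a)). ρ(a) = l, then π(l) = d. So (π ∘ ρ)(a) = d.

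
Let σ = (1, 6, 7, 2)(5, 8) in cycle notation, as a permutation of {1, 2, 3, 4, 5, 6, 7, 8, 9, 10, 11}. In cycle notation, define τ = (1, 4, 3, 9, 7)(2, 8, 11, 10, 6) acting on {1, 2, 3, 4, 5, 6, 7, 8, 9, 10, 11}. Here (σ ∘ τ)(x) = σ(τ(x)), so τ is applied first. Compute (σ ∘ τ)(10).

7

(σ ∘ τ)(10) = σ(τ(10)). τ(10) = 6, then σ(6) = 7. So (σ ∘ τ)(10) = 7.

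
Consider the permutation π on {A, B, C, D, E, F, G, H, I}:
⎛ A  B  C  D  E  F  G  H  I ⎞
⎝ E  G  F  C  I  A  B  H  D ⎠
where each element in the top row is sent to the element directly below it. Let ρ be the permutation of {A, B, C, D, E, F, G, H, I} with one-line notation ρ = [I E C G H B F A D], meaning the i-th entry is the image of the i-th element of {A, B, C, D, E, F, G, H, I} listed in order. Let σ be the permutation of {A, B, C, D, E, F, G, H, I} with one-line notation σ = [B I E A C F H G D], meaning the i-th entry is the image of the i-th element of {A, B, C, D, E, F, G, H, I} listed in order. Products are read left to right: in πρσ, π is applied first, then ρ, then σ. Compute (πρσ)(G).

C

Apply the permutations in order: π(G) = B, then ρ(B) = E, then σ(E) = C. So (πρσ)(G) = C.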